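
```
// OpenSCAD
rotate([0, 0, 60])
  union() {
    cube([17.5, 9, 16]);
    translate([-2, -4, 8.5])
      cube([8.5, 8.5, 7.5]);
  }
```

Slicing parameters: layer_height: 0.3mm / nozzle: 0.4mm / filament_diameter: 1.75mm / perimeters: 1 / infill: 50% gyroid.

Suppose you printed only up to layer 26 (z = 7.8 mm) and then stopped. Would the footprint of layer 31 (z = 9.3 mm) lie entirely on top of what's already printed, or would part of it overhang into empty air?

part overhangs

Compare the two slices. At z = 7.8: the 17.5×9 cube contributes its full rectangle (area 157.50 mm²); the cube at (-2, -4) is not intersected at this z (z outside [8.5, 16]); Combining (union): only the 17.5×9 cube is present, so the union is just that shape — area = 157.50 mm²; (rotated 60° about Z; rotation is an isometry so areas/perimeters/island counts are preserved). At z = 9.3: the 17.5×9 cube contributes its full rectangle (area 157.50 mm²); the cube at (-2, -4) (footprint 8.5×8.5) is included at this height (area 72.25 mm²); Merging all regions: the regions partially overlap — summed areas 229.75 mm² minus the doubly-counted overlap 29.25 mm² gives 200.50 mm² — area = 200.50 mm²; (rotated 60° about Z; rotation is an isometry so areas/perimeters/island counts are preserved). Checking containment: at z = 9.3 the cross-section extends beyond the z = 7.8 cross-section by about 43.00 mm².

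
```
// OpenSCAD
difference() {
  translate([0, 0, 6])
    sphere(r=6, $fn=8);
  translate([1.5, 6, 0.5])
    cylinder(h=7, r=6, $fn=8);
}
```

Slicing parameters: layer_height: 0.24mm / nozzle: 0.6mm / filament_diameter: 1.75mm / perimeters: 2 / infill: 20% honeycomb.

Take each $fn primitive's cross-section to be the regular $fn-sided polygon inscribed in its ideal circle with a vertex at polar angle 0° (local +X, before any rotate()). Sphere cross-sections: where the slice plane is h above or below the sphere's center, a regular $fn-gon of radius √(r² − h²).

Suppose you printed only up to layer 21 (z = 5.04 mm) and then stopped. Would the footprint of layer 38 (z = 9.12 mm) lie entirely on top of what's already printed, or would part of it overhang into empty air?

part overhangs

Compare the two slices. At z = 5.04: the r=6 sphere slices to a regular 8-gon of circumradius 5.923 (√(r²−h²) with h=0.96 from center) (area = (8/2)·5.923²·sin(360°/8) = 99.22 mm²); the r=6 cylinder at (1.5, 6) contributes a regular 8-gon of circumradius 6 (area = (8/2)·6.000²·sin(360°/8) = 101.82 mm²); Taking the first minus the rest: starting from the r=6 sphere (99.22 mm²), the r=6 cylinder at (1.5, 6) partially overlaps it — only the 33.93 mm² overlap (of its 101.82 mm²) is removed, clipping the outline — area = 65.29 mm². At z = 9.12: the r=6 sphere slices to a regular 8-gon of circumradius 5.125 (√(r²−h²) with h=3.12 from center) (area = (8/2)·5.125²·sin(360°/8) = 74.29 mm²); the cylinder at (1.5, 6) is absent (z outside [0.5, 7.5]); Subtracting the remaining from the first: none of the subtracted shapes is present at this height, so the r=6 sphere is unchanged — area = 74.29 mm². Checking containment: at z = 9.12 the cross-section extends beyond the z = 5.04 cross-section by about 25.90 mm².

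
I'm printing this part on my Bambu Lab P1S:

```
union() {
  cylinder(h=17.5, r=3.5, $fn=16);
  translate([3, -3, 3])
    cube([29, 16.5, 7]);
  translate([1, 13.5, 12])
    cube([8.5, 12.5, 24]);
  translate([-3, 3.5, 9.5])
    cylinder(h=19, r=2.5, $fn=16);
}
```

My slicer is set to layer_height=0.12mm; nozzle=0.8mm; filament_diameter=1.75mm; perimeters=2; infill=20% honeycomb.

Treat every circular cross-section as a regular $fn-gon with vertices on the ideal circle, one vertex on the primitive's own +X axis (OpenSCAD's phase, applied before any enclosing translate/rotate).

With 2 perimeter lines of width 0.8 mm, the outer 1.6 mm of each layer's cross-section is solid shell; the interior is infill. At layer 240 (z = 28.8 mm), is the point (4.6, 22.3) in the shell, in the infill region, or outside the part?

infill

At z = 28.8 mm: the cylinder is absent (z outside [0, 17.5]); the cube at (3, -3) is absent (z outside [3, 10]); the cube at (1, 13.5) (footprint 8.5×12.5) is included at this height; the cylinder at (-3, 3.5) is not intersected at this z (z outside [9.5, 28.5]); Combining (union): only the 8.5×12.5 cube at (1, 13.5) is present, so the union is just that shape — 1 connected region. Overall, the cross-section is a single solid region. The nearest boundary edge runs (1.00, 26.00)→(1.00, 13.50); distance from the point to it = 3.60 mm. The point is inside the cross-section and 3.60 mm from the nearest boundary — more than the 1.6 mm shell width (2 × 0.8), so it's in the infill interior.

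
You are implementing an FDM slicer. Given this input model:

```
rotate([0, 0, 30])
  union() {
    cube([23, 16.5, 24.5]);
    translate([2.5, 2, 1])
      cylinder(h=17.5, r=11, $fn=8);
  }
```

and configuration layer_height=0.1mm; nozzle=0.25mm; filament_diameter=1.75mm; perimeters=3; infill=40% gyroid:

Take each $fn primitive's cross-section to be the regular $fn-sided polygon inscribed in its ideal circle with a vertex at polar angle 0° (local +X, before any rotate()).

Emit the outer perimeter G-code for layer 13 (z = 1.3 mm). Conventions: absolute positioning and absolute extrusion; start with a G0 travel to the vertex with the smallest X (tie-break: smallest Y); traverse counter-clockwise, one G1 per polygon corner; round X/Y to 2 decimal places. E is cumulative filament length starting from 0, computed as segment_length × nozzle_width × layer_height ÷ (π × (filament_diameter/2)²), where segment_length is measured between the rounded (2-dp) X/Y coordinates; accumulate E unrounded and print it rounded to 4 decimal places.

At z = 1.3 mm: the cube (footprint 23×16.5) is included at this height; the r=11 cylinder at (2.5, 2) contributes a regular 8-gon of circumradius 11; Merging all regions: the regions partially overlap (shared area 137.94 mm²), so overlapping operands fuse into one piece — 1 connected region; (whole slice rotated 30° about Z — lengths, areas and connectivity unchanged). The outline is a single polygon with 10 vertices. Extrusion per mm of travel: 0.25 × 0.1 / (π × 0.875²) = 0.010394. Accumulating E over each segment gives final E = 1.0395.

G0 X-9.46 Y5.83 Z1.30
G1 X-8.36 Y-2.52 E0.0875
G1 X-1.68 Y-7.64 E0.1750
G1 X6.67 Y-6.54 E0.2626
G1 X11.79 Y0.14 E0.3500
G1 X10.97 Y6.34 E0.4150
G1 X19.92 Y11.50 E0.5224
G1 X11.67 Y25.79 E0.6939
G1 X-8.25 Y14.29 E0.9330
G1 X-5.98 Y10.36 E0.9802
G1 X-9.46 Y5.83 E1.0395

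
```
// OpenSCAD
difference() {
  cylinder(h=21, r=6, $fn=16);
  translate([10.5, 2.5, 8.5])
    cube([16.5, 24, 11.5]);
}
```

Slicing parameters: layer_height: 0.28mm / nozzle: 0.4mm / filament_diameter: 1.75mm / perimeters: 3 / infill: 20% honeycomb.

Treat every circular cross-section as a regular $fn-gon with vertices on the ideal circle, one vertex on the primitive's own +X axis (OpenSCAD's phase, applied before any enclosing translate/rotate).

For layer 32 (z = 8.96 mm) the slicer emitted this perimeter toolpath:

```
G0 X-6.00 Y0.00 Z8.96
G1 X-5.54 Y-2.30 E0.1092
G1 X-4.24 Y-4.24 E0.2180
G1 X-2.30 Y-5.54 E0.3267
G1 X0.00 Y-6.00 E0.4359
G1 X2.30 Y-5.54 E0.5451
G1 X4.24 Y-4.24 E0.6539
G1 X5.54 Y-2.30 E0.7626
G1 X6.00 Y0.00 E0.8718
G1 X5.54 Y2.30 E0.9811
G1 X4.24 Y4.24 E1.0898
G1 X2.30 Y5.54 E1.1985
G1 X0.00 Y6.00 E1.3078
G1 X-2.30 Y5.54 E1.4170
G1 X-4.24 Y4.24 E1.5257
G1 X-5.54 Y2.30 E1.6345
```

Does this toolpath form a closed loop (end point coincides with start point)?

no

Start point (G0): (-6.00, 0.00). End point (last G1): the path does not return to the start — open.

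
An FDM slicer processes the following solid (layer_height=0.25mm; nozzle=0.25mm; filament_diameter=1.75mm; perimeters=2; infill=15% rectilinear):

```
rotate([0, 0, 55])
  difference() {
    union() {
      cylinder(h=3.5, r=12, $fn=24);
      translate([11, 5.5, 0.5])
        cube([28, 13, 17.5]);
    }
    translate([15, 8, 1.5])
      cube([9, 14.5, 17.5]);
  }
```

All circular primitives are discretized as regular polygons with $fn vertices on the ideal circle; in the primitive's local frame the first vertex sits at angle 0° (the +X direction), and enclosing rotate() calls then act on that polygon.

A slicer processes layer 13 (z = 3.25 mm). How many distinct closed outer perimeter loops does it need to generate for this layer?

2

At z = 3.25 mm: the r=12 cylinder contributes a regular 24-gon of circumradius 12; the 28×13 cube at (11, 5.5) contributes its full rectangle; Taking the union: the 2 present regions are separate (no shared area or edge), so areas and boundary lengths simply add and each stays a separate island — 2 connected regions; the cube at (15, 8) is present — its section is the full 9×14.5 rectangle; Taking the first minus the rest: starting from the result so far, the 9×14.5 cube at (15, 8) partially overlaps it — only the 94.50 mm² overlap (of its 130.50 mm²) is removed, clipping the outline — 2 connected regions; (rotated 55° about Z; rotation is an isometry so areas/perimeters/island counts are preserved). The result has 2 disconnected regions.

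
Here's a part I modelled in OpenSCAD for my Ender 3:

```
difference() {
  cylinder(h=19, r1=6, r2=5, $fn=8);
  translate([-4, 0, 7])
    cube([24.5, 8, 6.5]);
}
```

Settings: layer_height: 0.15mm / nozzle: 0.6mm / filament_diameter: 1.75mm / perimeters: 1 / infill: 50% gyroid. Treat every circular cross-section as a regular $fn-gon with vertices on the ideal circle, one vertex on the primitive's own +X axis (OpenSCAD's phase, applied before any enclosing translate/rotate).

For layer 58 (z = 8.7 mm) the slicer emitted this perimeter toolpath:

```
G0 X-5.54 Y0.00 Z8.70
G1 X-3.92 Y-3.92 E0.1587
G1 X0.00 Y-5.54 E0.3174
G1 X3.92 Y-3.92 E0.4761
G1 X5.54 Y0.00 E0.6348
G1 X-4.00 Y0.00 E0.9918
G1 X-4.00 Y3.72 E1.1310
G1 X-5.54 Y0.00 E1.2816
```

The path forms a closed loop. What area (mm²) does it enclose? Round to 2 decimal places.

Apply the shoelace formula to the sequence of (X, Y) vertices; enclosed area = 46.30 mm².

46.30 mm²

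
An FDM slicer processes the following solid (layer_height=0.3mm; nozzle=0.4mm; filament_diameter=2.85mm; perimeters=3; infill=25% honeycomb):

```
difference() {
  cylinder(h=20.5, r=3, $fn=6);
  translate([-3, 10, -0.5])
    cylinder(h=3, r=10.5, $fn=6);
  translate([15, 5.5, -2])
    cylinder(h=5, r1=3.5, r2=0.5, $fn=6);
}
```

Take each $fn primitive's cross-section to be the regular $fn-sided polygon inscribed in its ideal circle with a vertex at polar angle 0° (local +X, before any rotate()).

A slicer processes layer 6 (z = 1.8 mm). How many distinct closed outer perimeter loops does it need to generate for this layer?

At z = 1.8 mm: the r=3 cylinder gives a regular 6-gon of circumradius 3 (constant along its height); the r=10.5 cylinder at (-3, 10) contributes a regular 6-gon of circumradius 10.5; the cone at (15, 5.5) (r1=3.5→r2=0.5) has section circumradius 1.220 here — a regular 6-gon; After the difference (first − rest): starting from the r=3 cylinder, the r=10.5 cylinder at (-3, 10) partially overlaps it — only the 6.70 mm² overlap (of its 286.44 mm²) is removed, clipping the outline; the cone at (15, 5.5) misses the remaining region (no effect) — 1 connected region. The result has 1 disconnected region.

1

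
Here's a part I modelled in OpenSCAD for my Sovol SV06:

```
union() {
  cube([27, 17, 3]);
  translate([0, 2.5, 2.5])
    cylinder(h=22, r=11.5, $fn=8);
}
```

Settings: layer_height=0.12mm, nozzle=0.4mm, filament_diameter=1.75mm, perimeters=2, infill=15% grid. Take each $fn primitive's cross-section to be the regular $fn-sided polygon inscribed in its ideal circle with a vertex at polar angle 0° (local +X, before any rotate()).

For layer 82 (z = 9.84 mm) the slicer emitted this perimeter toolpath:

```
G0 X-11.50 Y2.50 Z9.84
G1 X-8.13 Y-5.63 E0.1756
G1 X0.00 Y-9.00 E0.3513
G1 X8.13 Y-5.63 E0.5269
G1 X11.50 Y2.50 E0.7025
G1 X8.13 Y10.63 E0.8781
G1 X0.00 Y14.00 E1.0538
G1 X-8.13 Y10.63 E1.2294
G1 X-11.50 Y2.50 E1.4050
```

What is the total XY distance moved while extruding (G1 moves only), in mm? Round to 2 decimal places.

70.41 mm

Sum the Euclidean lengths of each G1 segment: total = 70.41 mm.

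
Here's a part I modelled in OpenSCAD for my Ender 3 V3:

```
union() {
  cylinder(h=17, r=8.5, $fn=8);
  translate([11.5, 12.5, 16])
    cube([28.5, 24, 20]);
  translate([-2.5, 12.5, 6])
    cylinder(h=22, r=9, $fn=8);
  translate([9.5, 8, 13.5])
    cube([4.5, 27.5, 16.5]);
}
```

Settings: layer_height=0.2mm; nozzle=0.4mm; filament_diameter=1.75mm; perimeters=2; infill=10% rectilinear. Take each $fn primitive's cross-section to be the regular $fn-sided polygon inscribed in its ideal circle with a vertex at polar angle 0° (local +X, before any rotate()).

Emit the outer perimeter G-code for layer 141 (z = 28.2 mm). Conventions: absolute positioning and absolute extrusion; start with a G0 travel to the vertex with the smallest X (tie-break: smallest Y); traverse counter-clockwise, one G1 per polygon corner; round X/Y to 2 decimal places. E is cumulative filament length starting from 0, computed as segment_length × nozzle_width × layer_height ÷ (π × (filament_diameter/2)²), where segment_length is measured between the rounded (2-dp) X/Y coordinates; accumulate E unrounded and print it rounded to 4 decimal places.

G0 X9.50 Y8.00 Z28.20
G1 X14.00 Y8.00 E0.1497
G1 X14.00 Y12.50 E0.2993
G1 X40.00 Y12.50 E1.1641
G1 X40.00 Y36.50 E1.9623
G1 X11.50 Y36.50 E2.9103
G1 X11.50 Y35.50 E2.9435
G1 X9.50 Y35.50 E3.0100
G1 X9.50 Y8.00 E3.9247

At z = 28.2 mm: the cylinder does not reach this height (z outside [0, 17]); the cube at (11.5, 12.5) is present — its section is the full 28.5×24 rectangle; the cylinder at (-2.5, 12.5) is absent (z outside [6, 28]); the 4.5×27.5 cube at (9.5, 8) contributes its full rectangle; Merging all regions: the regions partially overlap (shared area 57.50 mm²), so overlapping operands fuse into one piece — 1 connected region. The outline is a single polygon with 8 vertices. Extrusion per mm of travel: 0.4 × 0.2 / (π × 0.875²) = 0.033260. Accumulating E over each segment gives final E = 3.9247.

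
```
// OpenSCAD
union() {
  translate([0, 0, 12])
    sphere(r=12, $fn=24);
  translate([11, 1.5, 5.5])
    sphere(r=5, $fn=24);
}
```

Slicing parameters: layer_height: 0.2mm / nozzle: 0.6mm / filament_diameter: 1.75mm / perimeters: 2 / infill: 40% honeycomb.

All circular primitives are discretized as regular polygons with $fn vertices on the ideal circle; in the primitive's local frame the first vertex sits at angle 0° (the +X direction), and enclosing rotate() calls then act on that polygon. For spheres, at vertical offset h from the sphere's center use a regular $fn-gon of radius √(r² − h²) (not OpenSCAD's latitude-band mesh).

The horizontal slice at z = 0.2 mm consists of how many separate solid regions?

1

At z = 0.2 mm: the r=12 sphere contributes a regular 24-gon of circumradius √(12²−11.8²) = 2.182; the sphere at (11, 1.5) is absent (|z−center|=5.300 > r=5); Combining (union): only the r=12 sphere is present, so the union is just that shape — 1 connected region. The result has 1 disconnected region.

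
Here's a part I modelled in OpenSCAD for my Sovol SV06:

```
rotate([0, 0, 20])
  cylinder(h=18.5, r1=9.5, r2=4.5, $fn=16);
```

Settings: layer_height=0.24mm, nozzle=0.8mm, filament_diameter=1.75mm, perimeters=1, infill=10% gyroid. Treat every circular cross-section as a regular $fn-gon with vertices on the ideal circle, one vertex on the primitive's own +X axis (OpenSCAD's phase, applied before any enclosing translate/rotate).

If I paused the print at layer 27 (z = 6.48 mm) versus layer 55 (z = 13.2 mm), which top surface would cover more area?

Layer 27 (z = 6.48): the cone contributes a regular 16-gon of circumradius 7.749 (interpolated between r1=9.5 and r2=4.5 at t=0.350) (area = (16/2)·7.749²·sin(360°/16) = 183.82 mm²); (rotated 20° about Z; rotation is an isometry so areas/perimeters/island counts are preserved). So its area = 183.82 mm². Layer 55 (z = 13.2): the cone (r1=9.5→r2=4.5) has section circumradius 5.932 here — a regular 16-gon (area = (16/2)·5.932²·sin(360°/16) = 107.74 mm²); (rotated 20° about Z; rotation is an isometry so areas/perimeters/island counts are preserved). So its area = 107.74 mm². Layer 27 is larger (183.82 vs 107.74 mm²).

layer 27 (z = 6.48 mm)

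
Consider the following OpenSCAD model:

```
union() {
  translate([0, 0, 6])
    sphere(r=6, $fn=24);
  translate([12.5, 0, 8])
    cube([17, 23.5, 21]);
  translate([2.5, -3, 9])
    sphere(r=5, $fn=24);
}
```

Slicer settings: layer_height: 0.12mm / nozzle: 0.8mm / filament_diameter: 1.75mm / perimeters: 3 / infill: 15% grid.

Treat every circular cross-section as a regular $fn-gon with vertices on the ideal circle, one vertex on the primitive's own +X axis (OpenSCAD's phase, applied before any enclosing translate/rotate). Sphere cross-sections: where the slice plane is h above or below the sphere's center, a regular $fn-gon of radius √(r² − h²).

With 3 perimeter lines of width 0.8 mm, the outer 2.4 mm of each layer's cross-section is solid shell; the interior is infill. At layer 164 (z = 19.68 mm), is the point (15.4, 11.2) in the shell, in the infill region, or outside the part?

infill

At z = 19.68 mm: the sphere does not reach this height (|z−center|=13.680 > r=6); the cube at (12.5, 0) is present — its section is the full 17×23.5 rectangle; the sphere at (2.5, -3) is not intersected at this z (|z−center|=10.680 > r=5); Merging all regions: only the 17×23.5 cube at (12.5, 0) is present, so the union is just that shape — 1 connected region. Overall, the cross-section is a single solid region. The nearest boundary edge runs (12.50, 23.50)→(12.50, 0.00); distance from the point to it = 2.90 mm. The point is inside the cross-section and 2.90 mm from the nearest boundary — more than the 2.4 mm shell width (3 × 0.8), so it's in the infill interior.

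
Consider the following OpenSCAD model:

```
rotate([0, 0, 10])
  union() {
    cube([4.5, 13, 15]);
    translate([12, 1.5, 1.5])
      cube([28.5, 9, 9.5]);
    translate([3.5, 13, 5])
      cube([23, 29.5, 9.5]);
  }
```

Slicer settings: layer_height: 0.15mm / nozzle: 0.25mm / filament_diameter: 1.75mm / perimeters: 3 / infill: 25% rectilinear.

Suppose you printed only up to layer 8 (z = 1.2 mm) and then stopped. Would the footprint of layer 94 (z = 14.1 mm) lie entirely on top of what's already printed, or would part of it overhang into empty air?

part overhangs

Compare the two slices. At z = 1.2: the cube (footprint 4.5×13) is included at this height (area 58.50 mm²); the cube at (12, 1.5) is not intersected at this z (z outside [1.5, 11]); the cube at (3.5, 13) does not reach this height (z outside [5, 14.5]); Combining (union): only the 4.5×13 cube is present, so the union is just that shape — area = 58.50 mm²; (whole slice rotated 10° about Z — lengths, areas and connectivity unchanged). At z = 14.1: the cube is present — its section is the full 4.5×13 rectangle (area 58.50 mm²); the cube at (12, 1.5) is absent (z outside [1.5, 11]); the cube at (3.5, 13) (footprint 23×29.5) is included at this height (area 678.50 mm²); Combining (union): the 2 present regions share edge segments without overlapping in area, so areas simply add but the touching pieces fuse into one outline (the shared edge portions become interior and drop out of the boundary) — area = 737.00 mm²; (whole slice rotated 10° about Z — lengths, areas and connectivity unchanged). Checking containment: at z = 14.1 the cross-section extends beyond the z = 1.2 cross-section by about 678.50 mm².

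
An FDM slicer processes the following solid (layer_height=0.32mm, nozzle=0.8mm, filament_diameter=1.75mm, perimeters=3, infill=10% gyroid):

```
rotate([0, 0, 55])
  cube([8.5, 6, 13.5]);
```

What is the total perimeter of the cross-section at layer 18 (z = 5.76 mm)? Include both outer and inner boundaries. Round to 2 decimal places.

29.00 mm

At z = 5.76 mm: the cube (footprint 8.5×6) is included at this height (perimeter 29.00 mm); (whole slice rotated 55° about Z — lengths, areas and connectivity unchanged). Overall, the cross-section is a single solid region. Total boundary length (outer) = 29.00 mm.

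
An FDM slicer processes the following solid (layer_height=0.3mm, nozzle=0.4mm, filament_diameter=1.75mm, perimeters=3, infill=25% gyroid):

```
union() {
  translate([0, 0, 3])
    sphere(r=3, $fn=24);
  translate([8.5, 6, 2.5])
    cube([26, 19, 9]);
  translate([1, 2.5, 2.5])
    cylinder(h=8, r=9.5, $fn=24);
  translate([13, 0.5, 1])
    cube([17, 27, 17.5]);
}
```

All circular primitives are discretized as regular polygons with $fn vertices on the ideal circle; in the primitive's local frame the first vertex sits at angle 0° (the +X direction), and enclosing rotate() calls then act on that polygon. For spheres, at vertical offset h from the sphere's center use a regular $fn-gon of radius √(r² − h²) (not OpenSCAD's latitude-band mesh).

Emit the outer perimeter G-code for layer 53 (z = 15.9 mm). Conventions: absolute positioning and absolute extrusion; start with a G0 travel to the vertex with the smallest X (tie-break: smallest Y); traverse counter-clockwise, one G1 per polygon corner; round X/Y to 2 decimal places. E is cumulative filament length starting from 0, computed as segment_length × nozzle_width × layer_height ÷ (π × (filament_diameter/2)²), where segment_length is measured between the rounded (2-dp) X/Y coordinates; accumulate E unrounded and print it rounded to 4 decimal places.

At z = 15.9 mm: the sphere does not reach this height (|z−center|=12.900 > r=3); the cube at (8.5, 6) does not reach this height (z outside [2.5, 11.5]); the cylinder at (1, 2.5) is not intersected at this z (z outside [2.5, 10.5]); the cube at (13, 0.5) is present — its section is the full 17×27 rectangle; Combining (union): only the 17×27 cube at (13, 0.5) is present, so the union is just that shape — 1 connected region. The outline is a single polygon with 4 vertices. Extrusion per mm of travel: 0.4 × 0.3 / (π × 0.875²) = 0.049890. Accumulating E over each segment gives final E = 4.3903.

G0 X13.00 Y0.50 Z15.90
G1 X30.00 Y0.50 E0.8481
G1 X30.00 Y27.50 E2.1952
G1 X13.00 Y27.50 E3.0433
G1 X13.00 Y0.50 E4.3903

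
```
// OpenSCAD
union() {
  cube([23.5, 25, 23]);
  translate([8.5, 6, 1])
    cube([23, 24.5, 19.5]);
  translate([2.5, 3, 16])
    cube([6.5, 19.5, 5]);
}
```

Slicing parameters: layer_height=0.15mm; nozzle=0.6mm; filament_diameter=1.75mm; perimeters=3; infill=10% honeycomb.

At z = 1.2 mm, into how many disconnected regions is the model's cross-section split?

1

At z = 1.2 mm: the cube (footprint 23.5×25) is included at this height; the 23×24.5 cube at (8.5, 6) contributes its full rectangle; the cube at (2.5, 3) is not intersected at this z (z outside [16, 21]); Combining (union): the regions partially overlap (shared area 285.00 mm²), so overlapping operands fuse into one piece — 1 connected region. The result has 1 disconnected region.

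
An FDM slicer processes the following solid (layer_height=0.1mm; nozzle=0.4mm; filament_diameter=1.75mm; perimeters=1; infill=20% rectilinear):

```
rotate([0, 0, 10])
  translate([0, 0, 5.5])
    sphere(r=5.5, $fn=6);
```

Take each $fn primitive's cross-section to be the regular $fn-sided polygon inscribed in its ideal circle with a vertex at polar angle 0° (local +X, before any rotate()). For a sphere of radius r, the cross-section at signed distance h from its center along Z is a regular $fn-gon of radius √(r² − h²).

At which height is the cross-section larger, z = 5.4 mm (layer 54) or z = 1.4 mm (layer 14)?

Layer 54 (z = 5.4): the r=5.5 sphere contributes a regular 6-gon of circumradius √(5.5²−0.1²) = 5.499 (area = (6/2)·5.499²·sin(360°/6) = 78.57 mm²); (rotated 10° about Z; rotation is an isometry so areas/perimeters/island counts are preserved). So its area = 78.57 mm². Layer 14 (z = 1.4): the r=5.5 sphere contributes a regular 6-gon of circumradius √(5.5²−4.1²) = 3.666 (area = (6/2)·3.666²·sin(360°/6) = 34.92 mm²); (rotated 10° about Z; rotation is an isometry so areas/perimeters/island counts are preserved). So its area = 34.92 mm². Layer 54 is larger (78.57 vs 34.92 mm²).

layer 54 (z = 5.4 mm)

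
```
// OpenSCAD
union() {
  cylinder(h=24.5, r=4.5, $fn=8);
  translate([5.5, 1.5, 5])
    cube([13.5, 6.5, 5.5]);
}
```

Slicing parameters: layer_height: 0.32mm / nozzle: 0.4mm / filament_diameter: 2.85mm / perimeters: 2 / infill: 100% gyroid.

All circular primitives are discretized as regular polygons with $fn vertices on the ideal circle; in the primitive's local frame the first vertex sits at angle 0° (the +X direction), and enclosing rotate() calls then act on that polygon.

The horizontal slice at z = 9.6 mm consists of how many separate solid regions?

At z = 9.6 mm: the r=4.5 cylinder contributes a regular 8-gon of circumradius 4.5; the cube at (5.5, 1.5) is present — its section is the full 13.5×6.5 rectangle; Combining (union): the 2 present regions are separate (no shared area or edge), so areas and boundary lengths simply add and each stays a separate island — 2 connected regions. The result has 2 disconnected regions.

2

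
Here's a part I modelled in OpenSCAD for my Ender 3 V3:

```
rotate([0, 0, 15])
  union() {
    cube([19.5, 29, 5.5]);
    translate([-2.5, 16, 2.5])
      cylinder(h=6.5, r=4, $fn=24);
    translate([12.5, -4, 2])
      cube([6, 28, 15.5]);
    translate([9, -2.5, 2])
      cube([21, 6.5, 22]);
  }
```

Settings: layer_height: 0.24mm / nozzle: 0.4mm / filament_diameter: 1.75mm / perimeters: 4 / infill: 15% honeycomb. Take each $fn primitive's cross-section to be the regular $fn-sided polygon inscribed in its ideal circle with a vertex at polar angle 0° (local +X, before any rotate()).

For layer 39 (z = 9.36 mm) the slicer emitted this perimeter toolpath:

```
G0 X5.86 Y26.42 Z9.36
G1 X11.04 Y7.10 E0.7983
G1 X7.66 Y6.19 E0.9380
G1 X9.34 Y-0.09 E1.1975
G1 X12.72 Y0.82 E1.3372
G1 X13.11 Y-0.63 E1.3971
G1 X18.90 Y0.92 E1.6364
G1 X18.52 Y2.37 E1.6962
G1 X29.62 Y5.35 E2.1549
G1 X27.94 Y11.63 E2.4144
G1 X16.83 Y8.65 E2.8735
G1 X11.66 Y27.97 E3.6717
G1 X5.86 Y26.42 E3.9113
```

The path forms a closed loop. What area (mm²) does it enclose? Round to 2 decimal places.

265.50 mm²

Apply the shoelace formula to the sequence of (X, Y) vertices; enclosed area = 265.50 mm².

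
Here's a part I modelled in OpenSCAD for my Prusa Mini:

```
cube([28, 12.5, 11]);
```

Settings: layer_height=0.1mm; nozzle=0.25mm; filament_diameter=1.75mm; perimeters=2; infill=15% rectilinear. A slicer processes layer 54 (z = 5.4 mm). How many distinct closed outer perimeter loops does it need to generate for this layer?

At z = 5.4 mm: the 28×12.5 cube contributes its full rectangle. The result has 1 disconnected region.

1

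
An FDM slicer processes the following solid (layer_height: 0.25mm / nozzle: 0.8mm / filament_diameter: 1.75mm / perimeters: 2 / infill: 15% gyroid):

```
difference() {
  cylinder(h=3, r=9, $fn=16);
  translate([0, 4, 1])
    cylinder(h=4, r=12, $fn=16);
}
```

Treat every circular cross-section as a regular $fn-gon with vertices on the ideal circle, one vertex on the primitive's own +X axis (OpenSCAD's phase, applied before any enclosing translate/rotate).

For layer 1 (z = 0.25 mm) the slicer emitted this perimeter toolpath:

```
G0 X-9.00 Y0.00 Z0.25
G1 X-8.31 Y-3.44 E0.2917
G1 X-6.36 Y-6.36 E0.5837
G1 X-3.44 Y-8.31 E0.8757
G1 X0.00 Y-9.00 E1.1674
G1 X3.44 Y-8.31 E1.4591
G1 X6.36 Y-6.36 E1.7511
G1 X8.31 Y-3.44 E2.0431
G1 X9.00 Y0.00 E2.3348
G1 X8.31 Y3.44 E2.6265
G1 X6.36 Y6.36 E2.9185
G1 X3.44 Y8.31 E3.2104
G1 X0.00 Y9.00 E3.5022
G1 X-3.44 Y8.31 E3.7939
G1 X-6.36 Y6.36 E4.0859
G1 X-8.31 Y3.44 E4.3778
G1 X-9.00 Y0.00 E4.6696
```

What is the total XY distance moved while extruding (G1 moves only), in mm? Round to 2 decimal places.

56.16 mm

Sum the Euclidean lengths of each G1 segment: total = 56.16 mm.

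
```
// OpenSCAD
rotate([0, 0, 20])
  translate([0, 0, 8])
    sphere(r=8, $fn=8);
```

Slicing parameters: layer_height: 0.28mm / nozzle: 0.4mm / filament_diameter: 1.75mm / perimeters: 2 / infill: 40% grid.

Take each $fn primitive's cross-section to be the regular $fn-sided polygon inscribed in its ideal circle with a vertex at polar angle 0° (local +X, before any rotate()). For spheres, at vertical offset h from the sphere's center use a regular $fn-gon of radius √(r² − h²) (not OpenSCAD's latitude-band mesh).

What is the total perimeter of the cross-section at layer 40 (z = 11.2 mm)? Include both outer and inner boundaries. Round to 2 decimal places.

44.89 mm

At z = 11.2 mm: the r=8 sphere contributes a regular 8-gon of circumradius √(8²−3.2²) = 7.332 (perimeter = 2·8·7.332·sin(180°/8) = 44.89 mm); (rotated 20° about Z; rotation is an isometry so areas/perimeters/island counts are preserved). Overall, the cross-section is a single solid region. Total boundary length (outer) = 44.89 mm.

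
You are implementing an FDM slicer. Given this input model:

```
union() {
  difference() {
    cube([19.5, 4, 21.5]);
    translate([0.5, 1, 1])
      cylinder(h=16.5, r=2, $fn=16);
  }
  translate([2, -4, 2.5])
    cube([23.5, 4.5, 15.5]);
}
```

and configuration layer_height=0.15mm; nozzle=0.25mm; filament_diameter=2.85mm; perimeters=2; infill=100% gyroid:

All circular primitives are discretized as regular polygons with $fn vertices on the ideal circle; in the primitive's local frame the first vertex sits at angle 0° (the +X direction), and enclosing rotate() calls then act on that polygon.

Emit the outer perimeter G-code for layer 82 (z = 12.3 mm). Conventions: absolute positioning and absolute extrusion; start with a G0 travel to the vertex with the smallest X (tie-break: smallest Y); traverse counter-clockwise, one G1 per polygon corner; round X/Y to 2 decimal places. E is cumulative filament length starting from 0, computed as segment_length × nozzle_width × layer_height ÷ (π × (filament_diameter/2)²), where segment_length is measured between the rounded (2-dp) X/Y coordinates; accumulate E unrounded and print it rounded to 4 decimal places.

At z = 12.3 mm: the cube is present — its section is the full 19.5×4 rectangle; the r=2 cylinder at (0.5, 1) gives a regular 16-gon of circumradius 2 (constant along its height); Subtracting the remaining from the first: starting from the 19.5×4 cube, the r=2 cylinder at (0.5, 1) partially overlaps it — only the 6.42 mm² overlap (of its 12.25 mm²) is removed, clipping the outline — 1 connected region; the cube at (2, -4) is present — its section is the full 23.5×4.5 rectangle; Combining (union): the regions partially overlap (shared area 8.59 mm²), so overlapping operands fuse into one piece — 1 connected region. The outline is a single polygon with 14 vertices. Extrusion per mm of travel: 0.25 × 0.15 / (π × 1.425²) = 0.005878. Accumulating E over each segment gives final E = 0.3947.

G0 X0.00 Y2.90 Z12.30
G1 X0.50 Y3.00 E0.0030
G1 X1.27 Y2.85 E0.0076
G1 X1.91 Y2.41 E0.0122
G1 X2.35 Y1.77 E0.0167
G1 X2.50 Y1.00 E0.0214
G1 X2.40 Y0.50 E0.0243
G1 X2.00 Y0.50 E0.0267
G1 X2.00 Y-4.00 E0.0532
G1 X25.50 Y-4.00 E0.1913
G1 X25.50 Y0.50 E0.2177
G1 X19.50 Y0.50 E0.2530
G1 X19.50 Y4.00 E0.2736
G1 X0.00 Y4.00 E0.3882
G1 X0.00 Y2.90 E0.3947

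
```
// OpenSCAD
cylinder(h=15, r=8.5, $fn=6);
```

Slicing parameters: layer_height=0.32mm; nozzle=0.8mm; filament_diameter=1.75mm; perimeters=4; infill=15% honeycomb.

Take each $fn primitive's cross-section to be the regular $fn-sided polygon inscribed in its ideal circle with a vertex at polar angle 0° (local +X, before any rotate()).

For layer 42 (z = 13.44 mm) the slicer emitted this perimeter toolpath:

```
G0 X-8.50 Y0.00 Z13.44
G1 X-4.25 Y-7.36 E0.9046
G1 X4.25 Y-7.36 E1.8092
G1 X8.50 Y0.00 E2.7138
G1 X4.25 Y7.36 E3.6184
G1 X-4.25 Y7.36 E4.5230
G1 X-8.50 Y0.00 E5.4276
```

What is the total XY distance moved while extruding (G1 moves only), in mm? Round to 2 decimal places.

Sum the Euclidean lengths of each G1 segment: total = 51.00 mm.

51.00 mm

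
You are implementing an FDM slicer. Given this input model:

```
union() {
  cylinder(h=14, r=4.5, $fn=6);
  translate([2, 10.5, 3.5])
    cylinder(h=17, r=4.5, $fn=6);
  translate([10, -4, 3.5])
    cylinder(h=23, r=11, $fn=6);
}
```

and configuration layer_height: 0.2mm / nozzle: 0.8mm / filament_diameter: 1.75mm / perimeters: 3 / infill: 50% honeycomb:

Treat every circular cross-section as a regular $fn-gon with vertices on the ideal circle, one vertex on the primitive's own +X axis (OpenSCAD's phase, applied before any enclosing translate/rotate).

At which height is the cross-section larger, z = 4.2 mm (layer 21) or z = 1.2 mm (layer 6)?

layer 21 (z = 4.2 mm)

Layer 21 (z = 4.2): the r=4.5 cylinder contributes a regular 6-gon of circumradius 4.5 (area = (6/2)·4.500²·sin(360°/6) = 52.61 mm²); the cylinder at (2, 10.5): section is a regular 6-gon, circumradius r=4.5 (area = (6/2)·4.500²·sin(360°/6) = 52.61 mm²); the r=11 cylinder at (10, -4) contributes a regular 6-gon of circumradius 11 (area = (6/2)·11.000²·sin(360°/6) = 314.37 mm²); Merging all regions: the regions partially overlap — summed areas 419.59 mm² minus the doubly-counted overlap 16.84 mm² gives 402.75 mm² — area = 402.75 mm². So its area = 402.75 mm². Layer 6 (z = 1.2): the cylinder: section is a regular 6-gon, circumradius r=4.5 (area = (6/2)·4.500²·sin(360°/6) = 52.61 mm²); the cylinder at (2, 10.5) is not intersected at this z (z outside [3.5, 20.5]); the cylinder at (10, -4) is absent (z outside [3.5, 26.5]); Merging all regions: only the r=4.5 cylinder is present, so the union is just that shape — area = 52.61 mm². So its area = 52.61 mm². Layer 21 is larger (402.75 vs 52.61 mm²).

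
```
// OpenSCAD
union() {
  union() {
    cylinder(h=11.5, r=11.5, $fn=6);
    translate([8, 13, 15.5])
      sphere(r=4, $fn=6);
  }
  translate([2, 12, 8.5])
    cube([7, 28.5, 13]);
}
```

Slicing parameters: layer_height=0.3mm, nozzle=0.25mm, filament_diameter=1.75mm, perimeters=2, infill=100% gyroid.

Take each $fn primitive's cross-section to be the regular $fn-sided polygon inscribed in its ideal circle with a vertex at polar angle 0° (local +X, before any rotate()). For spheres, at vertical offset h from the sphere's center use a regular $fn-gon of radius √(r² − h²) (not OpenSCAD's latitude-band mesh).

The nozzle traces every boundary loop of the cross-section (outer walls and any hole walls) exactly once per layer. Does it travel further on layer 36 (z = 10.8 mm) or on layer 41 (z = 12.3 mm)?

Layer 36 (z = 10.8): the r=11.5 cylinder gives a regular 6-gon of circumradius 11.5 (constant along its height) (perimeter = 2·6·11.500·sin(180°/6) = 69.00 mm); the sphere at (8, 13) does not reach this height (|z−center|=4.700 > r=4); Merging all regions: only the r=11.5 cylinder is present, so the union is just that shape — boundary = 69.00 mm; the cube at (2, 12) is present — its section is the full 7×28.5 rectangle (perimeter 71.00 mm); Merging all regions: the 2 present regions are separate (no shared area or edge), so areas and boundary lengths simply add and each stays a separate island — boundary = 140.00 mm. So its perimeter = 140.00 mm. Layer 41 (z = 12.3): the cylinder is not intersected at this z (z outside [0, 11.5]); the r=4 sphere at (8, 13) slices to a regular 6-gon of circumradius 2.400 (√(r²−h²) with h=3.2 from center) (perimeter = 2·6·2.400·sin(180°/6) = 14.40 mm); Combining (union): only the r=4 sphere at (8, 13) is present, so the union is just that shape — boundary = 14.40 mm; the cube at (2, 12) is present — its section is the full 7×28.5 rectangle (perimeter 71.00 mm); Merging all regions: the regions partially overlap (shared area 8.93 mm²), so the edge portions inside another operand are dropped and the merged outline is re-measured after clipping — boundary = 73.74 mm. So its perimeter = 73.74 mm. Layer 36 is larger (140.00 vs 73.74 mm).

layer 36 (z = 10.8 mm)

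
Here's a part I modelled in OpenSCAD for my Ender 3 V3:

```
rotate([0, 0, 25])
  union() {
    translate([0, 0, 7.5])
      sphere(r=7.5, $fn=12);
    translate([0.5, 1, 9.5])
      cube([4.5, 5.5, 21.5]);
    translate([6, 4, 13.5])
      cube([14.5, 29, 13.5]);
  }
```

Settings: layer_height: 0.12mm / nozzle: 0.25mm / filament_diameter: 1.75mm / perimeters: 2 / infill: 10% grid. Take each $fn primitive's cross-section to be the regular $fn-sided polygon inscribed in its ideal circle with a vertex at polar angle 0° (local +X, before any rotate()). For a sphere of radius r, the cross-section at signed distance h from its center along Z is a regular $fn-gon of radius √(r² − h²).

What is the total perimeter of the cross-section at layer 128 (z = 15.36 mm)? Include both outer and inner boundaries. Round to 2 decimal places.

At z = 15.36 mm: the sphere is absent (|z−center|=7.860 > r=7.5); the cube at (0.5, 1) (footprint 4.5×5.5) is included at this height (perimeter 20.00 mm); the 14.5×29 cube at (6, 4) contributes its full rectangle (perimeter 87.00 mm); Merging all regions: the 2 present regions are separate (no shared area or edge), so areas and boundary lengths simply add and each stays a separate island — boundary = 107.00 mm; (whole slice rotated 25° about Z — lengths, areas and connectivity unchanged). Overall, the cross-section has 2 separate islands. Total boundary length (outer) = 107.00 mm.

107.00 mm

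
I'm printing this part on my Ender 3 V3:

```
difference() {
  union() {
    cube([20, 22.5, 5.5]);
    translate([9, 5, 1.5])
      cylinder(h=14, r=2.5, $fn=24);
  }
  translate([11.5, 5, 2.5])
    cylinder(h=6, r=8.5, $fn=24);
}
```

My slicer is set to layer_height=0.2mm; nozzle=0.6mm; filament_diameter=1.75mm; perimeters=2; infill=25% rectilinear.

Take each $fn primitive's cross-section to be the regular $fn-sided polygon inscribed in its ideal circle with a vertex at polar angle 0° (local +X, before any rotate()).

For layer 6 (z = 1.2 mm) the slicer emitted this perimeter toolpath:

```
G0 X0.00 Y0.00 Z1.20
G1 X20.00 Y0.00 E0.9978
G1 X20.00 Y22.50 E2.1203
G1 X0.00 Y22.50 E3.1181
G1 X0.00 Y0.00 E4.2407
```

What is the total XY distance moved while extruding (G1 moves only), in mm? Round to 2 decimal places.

85.00 mm

Sum the Euclidean lengths of each G1 segment: total = 85.00 mm.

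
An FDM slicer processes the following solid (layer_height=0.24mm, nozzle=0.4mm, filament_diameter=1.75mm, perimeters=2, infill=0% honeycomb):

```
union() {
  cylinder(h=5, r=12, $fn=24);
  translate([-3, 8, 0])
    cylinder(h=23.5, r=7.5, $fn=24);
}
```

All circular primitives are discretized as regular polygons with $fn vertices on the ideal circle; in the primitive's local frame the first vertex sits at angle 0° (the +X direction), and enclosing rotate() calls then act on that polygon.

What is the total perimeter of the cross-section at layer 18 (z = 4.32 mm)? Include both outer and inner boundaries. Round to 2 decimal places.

At z = 4.32 mm: the r=12 cylinder contributes a regular 24-gon of circumradius 12 (perimeter = 2·24·12.000·sin(180°/24) = 75.18 mm); the r=7.5 cylinder at (-3, 8) gives a regular 24-gon of circumradius 7.5 (constant along its height) (perimeter = 2·24·7.500·sin(180°/24) = 46.99 mm); Taking the union: the regions partially overlap (shared area 125.47 mm²), so the edge portions inside another operand are dropped and the merged outline is re-measured after clipping — boundary = 80.98 mm. Overall, the cross-section is a single solid region. Total boundary length (outer) = 80.98 mm.

80.98 mm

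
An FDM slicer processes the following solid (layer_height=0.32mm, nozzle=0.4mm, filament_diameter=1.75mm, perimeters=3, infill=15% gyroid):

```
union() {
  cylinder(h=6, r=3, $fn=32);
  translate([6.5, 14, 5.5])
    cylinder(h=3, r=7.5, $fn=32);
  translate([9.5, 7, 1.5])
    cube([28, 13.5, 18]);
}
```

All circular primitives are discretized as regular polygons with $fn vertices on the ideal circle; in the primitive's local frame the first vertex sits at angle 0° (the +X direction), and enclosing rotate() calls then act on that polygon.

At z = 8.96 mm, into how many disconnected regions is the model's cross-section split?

1

At z = 8.96 mm: the cylinder is absent (z outside [0, 6]); the cylinder at (6.5, 14) does not reach this height (z outside [5.5, 8.5]); the cube at (9.5, 7) is present — its section is the full 28×13.5 rectangle; Merging all regions: only the 28×13.5 cube at (9.5, 7) is present, so the union is just that shape — 1 connected region. The result has 1 disconnected region.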